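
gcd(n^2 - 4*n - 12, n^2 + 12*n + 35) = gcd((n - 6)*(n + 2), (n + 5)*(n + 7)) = 1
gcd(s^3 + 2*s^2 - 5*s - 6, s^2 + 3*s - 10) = s - 2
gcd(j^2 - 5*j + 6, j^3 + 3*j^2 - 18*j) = j - 3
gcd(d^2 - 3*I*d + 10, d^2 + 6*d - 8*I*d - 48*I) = 1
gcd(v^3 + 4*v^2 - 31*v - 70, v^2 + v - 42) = v + 7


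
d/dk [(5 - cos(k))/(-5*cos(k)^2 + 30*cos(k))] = (sin(k) + 30*sin(k)/cos(k)^2 - 10*tan(k))/(5*(cos(k) - 6)^2)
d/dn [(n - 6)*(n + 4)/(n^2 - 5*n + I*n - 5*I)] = (-(n - 6)*(n + 4)*(2*n - 5 + I) + 2*(n - 1)*(n^2 - 5*n + I*n - 5*I))/(n^2 - 5*n + I*n - 5*I)^2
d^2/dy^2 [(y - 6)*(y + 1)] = 2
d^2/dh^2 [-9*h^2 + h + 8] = -18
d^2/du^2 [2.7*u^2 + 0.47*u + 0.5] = 5.40000000000000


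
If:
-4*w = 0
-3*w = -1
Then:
No Solution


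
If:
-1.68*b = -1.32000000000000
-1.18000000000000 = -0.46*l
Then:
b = 0.79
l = 2.57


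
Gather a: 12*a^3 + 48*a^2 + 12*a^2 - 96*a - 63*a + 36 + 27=12*a^3 + 60*a^2 - 159*a + 63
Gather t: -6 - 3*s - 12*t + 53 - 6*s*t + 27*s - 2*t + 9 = 24*s + t*(-6*s - 14) + 56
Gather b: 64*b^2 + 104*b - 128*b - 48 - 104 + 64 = 64*b^2 - 24*b - 88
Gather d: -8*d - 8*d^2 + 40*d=-8*d^2 + 32*d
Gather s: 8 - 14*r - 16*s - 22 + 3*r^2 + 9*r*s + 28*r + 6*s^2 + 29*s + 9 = 3*r^2 + 14*r + 6*s^2 + s*(9*r + 13) - 5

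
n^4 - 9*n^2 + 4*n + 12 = (n - 2)^2*(n + 1)*(n + 3)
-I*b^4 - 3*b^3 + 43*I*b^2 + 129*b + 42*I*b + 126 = (b - 7)*(b + 6)*(b - 3*I)*(-I*b - I)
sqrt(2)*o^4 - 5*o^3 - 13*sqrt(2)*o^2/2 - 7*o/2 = o*(o - 7*sqrt(2)/2)*(o + sqrt(2)/2)*(sqrt(2)*o + 1)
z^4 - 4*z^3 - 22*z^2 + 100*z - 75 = (z - 5)*(z - 3)*(z - 1)*(z + 5)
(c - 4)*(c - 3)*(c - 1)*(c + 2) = c^4 - 6*c^3 + 3*c^2 + 26*c - 24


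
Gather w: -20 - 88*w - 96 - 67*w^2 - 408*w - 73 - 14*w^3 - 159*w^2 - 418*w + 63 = -14*w^3 - 226*w^2 - 914*w - 126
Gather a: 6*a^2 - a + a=6*a^2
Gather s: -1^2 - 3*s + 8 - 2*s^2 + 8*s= -2*s^2 + 5*s + 7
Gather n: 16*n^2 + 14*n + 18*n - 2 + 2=16*n^2 + 32*n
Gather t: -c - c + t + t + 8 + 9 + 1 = -2*c + 2*t + 18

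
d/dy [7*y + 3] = 7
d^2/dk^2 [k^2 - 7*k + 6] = 2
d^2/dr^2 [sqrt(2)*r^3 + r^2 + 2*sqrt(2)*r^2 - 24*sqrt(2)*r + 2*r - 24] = 6*sqrt(2)*r + 2 + 4*sqrt(2)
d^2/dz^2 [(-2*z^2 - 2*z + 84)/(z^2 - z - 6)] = 8*(-z^3 + 54*z^2 - 72*z + 132)/(z^6 - 3*z^5 - 15*z^4 + 35*z^3 + 90*z^2 - 108*z - 216)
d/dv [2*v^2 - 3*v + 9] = 4*v - 3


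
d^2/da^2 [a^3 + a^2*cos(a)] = -a^2*cos(a) - 4*a*sin(a) + 6*a + 2*cos(a)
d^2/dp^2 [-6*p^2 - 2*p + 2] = -12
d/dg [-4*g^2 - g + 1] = -8*g - 1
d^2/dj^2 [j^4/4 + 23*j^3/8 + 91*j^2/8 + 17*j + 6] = 3*j^2 + 69*j/4 + 91/4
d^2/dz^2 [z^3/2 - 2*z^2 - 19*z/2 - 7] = 3*z - 4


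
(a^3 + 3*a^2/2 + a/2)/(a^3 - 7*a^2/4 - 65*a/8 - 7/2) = 4*a*(a + 1)/(4*a^2 - 9*a - 28)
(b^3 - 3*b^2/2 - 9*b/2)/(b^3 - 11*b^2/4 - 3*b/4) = 2*(2*b + 3)/(4*b + 1)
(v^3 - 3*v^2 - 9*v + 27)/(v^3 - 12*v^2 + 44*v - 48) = (v^3 - 3*v^2 - 9*v + 27)/(v^3 - 12*v^2 + 44*v - 48)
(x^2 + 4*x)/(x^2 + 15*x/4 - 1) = 4*x/(4*x - 1)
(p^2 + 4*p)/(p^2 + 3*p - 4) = p/(p - 1)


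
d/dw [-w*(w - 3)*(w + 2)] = -3*w^2 + 2*w + 6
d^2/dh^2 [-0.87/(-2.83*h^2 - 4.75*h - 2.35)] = (-13.935486*h^2 - 23.38995*h + 0.87*(5.66*h + 4.75)*(11.32*h + 9.5) - 11.57187)/(2.83*h^2 + 4.75*h + 2.35)^3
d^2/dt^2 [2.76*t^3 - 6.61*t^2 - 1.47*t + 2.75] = 16.56*t - 13.22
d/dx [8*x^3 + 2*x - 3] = 24*x^2 + 2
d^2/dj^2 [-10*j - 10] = 0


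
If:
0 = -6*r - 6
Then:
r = -1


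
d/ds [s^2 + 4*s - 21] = 2*s + 4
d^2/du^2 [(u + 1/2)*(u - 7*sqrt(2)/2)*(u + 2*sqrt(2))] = 6*u - 3*sqrt(2) + 1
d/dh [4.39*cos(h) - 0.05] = -4.39*sin(h)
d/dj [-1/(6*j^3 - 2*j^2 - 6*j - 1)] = 2*(9*j^2 - 2*j - 3)/(-6*j^3 + 2*j^2 + 6*j + 1)^2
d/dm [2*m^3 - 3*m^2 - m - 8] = 6*m^2 - 6*m - 1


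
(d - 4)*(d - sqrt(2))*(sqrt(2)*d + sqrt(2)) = sqrt(2)*d^3 - 3*sqrt(2)*d^2 - 2*d^2 - 4*sqrt(2)*d + 6*d + 8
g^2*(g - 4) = g^3 - 4*g^2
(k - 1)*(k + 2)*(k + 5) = k^3 + 6*k^2 + 3*k - 10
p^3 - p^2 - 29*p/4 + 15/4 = (p - 3)*(p - 1/2)*(p + 5/2)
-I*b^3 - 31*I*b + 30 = (b - 6*I)*(b + 5*I)*(-I*b + 1)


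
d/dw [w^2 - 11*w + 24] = 2*w - 11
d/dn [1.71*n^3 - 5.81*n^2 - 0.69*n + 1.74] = 5.13*n^2 - 11.62*n - 0.69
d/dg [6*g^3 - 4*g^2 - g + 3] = 18*g^2 - 8*g - 1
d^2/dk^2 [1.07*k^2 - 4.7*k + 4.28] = 2.14000000000000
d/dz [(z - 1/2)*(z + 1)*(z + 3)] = 3*z^2 + 7*z + 1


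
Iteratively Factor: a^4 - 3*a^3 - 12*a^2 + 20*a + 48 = (a + 2)*(a^3 - 5*a^2 - 2*a + 24) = (a + 2)^2*(a^2 - 7*a + 12) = (a - 3)*(a + 2)^2*(a - 4)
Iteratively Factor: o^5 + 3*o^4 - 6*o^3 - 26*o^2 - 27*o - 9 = (o + 3)*(o^4 - 6*o^2 - 8*o - 3) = (o + 1)*(o + 3)*(o^3 - o^2 - 5*o - 3) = (o + 1)^2*(o + 3)*(o^2 - 2*o - 3) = (o - 3)*(o + 1)^2*(o + 3)*(o + 1)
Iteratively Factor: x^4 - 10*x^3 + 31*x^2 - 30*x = (x - 5)*(x^3 - 5*x^2 + 6*x) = x*(x - 5)*(x^2 - 5*x + 6) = x*(x - 5)*(x - 2)*(x - 3)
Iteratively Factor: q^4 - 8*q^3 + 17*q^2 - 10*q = (q - 1)*(q^3 - 7*q^2 + 10*q) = q*(q - 1)*(q^2 - 7*q + 10) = q*(q - 5)*(q - 1)*(q - 2)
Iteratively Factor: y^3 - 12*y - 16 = (y + 2)*(y^2 - 2*y - 8) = (y - 4)*(y + 2)*(y + 2)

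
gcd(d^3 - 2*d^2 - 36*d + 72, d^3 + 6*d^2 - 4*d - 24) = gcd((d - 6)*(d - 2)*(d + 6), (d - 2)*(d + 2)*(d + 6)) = d^2 + 4*d - 12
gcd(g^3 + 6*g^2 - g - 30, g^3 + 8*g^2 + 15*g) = g^2 + 8*g + 15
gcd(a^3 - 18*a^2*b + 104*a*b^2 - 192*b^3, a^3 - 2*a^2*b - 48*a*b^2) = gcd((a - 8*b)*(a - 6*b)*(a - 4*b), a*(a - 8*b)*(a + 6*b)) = a - 8*b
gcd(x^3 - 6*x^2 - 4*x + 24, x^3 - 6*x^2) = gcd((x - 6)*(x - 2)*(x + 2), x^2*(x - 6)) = x - 6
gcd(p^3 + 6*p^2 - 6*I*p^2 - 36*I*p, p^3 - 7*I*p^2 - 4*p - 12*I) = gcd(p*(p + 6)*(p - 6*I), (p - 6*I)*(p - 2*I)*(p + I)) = p - 6*I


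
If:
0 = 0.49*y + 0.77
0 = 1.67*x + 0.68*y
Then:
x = 0.64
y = -1.57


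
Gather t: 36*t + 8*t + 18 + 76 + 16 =44*t + 110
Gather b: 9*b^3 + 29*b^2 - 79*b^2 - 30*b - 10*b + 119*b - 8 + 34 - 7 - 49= 9*b^3 - 50*b^2 + 79*b - 30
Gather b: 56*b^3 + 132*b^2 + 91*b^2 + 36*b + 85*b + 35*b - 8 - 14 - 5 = 56*b^3 + 223*b^2 + 156*b - 27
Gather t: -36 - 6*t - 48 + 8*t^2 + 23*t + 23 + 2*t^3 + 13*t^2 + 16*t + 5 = 2*t^3 + 21*t^2 + 33*t - 56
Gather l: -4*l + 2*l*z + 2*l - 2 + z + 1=l*(2*z - 2) + z - 1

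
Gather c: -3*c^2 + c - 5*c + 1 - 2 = -3*c^2 - 4*c - 1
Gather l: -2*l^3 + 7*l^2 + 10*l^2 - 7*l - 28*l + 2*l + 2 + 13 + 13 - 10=-2*l^3 + 17*l^2 - 33*l + 18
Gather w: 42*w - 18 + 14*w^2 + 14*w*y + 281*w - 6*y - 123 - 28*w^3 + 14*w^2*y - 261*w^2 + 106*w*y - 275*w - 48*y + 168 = -28*w^3 + w^2*(14*y - 247) + w*(120*y + 48) - 54*y + 27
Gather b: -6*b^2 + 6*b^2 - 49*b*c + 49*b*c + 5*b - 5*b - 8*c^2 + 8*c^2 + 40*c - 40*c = 0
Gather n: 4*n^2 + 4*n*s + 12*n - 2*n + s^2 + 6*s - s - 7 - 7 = 4*n^2 + n*(4*s + 10) + s^2 + 5*s - 14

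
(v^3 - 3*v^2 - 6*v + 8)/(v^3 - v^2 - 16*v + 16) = (v + 2)/(v + 4)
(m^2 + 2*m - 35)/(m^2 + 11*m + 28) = (m - 5)/(m + 4)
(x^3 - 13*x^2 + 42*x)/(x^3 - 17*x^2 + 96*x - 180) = x*(x - 7)/(x^2 - 11*x + 30)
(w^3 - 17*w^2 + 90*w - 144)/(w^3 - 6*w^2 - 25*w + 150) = (w^2 - 11*w + 24)/(w^2 - 25)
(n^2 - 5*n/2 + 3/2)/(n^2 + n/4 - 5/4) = 2*(2*n - 3)/(4*n + 5)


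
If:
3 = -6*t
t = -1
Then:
No Solution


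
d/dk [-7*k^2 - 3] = -14*k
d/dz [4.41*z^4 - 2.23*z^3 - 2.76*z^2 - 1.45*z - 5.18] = 17.64*z^3 - 6.69*z^2 - 5.52*z - 1.45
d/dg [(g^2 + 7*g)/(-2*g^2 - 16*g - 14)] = -1/(2*g^2 + 4*g + 2)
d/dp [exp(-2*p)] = -2*exp(-2*p)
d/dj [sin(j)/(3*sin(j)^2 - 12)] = (cos(j)^2 - 5)*cos(j)/(3*(sin(j)^2 - 4)^2)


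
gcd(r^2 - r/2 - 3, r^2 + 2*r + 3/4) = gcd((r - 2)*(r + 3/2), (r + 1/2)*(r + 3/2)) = r + 3/2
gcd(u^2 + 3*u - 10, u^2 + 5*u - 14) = u - 2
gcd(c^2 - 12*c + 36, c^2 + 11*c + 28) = 1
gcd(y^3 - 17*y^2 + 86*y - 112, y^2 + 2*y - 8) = y - 2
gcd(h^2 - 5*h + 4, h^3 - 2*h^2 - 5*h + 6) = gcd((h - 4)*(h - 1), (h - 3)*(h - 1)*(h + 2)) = h - 1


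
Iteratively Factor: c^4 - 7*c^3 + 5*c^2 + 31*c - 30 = (c - 5)*(c^3 - 2*c^2 - 5*c + 6) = (c - 5)*(c - 1)*(c^2 - c - 6) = (c - 5)*(c - 1)*(c + 2)*(c - 3)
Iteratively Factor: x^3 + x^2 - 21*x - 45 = (x + 3)*(x^2 - 2*x - 15) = (x + 3)^2*(x - 5)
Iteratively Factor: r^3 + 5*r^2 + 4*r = (r)*(r^2 + 5*r + 4) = r*(r + 4)*(r + 1)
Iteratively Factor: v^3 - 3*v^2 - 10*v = (v)*(v^2 - 3*v - 10) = v*(v + 2)*(v - 5)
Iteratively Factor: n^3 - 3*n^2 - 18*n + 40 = (n - 2)*(n^2 - n - 20) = (n - 5)*(n - 2)*(n + 4)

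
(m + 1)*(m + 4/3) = m^2 + 7*m/3 + 4/3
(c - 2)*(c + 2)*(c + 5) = c^3 + 5*c^2 - 4*c - 20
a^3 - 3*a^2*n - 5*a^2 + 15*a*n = a*(a - 5)*(a - 3*n)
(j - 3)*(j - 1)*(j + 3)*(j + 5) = j^4 + 4*j^3 - 14*j^2 - 36*j + 45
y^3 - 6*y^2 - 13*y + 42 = (y - 7)*(y - 2)*(y + 3)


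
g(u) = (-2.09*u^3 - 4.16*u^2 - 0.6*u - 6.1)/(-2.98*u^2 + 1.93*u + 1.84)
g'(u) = (5.96*u - 1.93)*(-2.09*u^3 - 4.16*u^2 - 0.6*u - 6.1)/(-2.98*u^2 + 1.93*u + 1.84)^2 + (-6.27*u^2 - 8.32*u - 0.6)/(-2.98*u^2 + 1.93*u + 1.84)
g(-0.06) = -3.55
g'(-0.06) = 4.66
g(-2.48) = -0.08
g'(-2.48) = 0.81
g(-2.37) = 0.01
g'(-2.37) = 0.84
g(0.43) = -3.44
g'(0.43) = -3.55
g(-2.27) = 0.10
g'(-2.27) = 0.87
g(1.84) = 7.30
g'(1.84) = -6.14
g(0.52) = -3.84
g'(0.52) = -5.45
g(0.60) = -4.37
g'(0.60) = -7.81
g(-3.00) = -0.48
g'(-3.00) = 0.73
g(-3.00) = -0.48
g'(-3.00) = 0.73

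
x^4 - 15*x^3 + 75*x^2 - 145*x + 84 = (x - 7)*(x - 4)*(x - 3)*(x - 1)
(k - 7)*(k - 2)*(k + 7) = k^3 - 2*k^2 - 49*k + 98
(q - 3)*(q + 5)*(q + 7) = q^3 + 9*q^2 - q - 105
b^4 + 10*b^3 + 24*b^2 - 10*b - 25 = (b - 1)*(b + 1)*(b + 5)^2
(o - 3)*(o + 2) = o^2 - o - 6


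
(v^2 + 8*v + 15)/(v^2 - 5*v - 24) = (v + 5)/(v - 8)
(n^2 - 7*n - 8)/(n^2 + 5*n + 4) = (n - 8)/(n + 4)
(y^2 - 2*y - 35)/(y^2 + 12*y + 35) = (y - 7)/(y + 7)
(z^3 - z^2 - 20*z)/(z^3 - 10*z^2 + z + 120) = z*(z + 4)/(z^2 - 5*z - 24)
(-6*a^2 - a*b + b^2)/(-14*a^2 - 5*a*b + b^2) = (3*a - b)/(7*a - b)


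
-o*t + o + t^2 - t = (-o + t)*(t - 1)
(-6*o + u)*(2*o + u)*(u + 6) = -12*o^2*u - 72*o^2 - 4*o*u^2 - 24*o*u + u^3 + 6*u^2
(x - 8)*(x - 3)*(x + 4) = x^3 - 7*x^2 - 20*x + 96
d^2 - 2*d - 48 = (d - 8)*(d + 6)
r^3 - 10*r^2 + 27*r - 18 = (r - 6)*(r - 3)*(r - 1)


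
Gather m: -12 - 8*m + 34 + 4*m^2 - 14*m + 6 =4*m^2 - 22*m + 28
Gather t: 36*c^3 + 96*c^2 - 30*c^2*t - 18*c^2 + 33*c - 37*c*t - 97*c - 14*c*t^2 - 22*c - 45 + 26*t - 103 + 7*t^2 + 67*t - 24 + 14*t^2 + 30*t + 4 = 36*c^3 + 78*c^2 - 86*c + t^2*(21 - 14*c) + t*(-30*c^2 - 37*c + 123) - 168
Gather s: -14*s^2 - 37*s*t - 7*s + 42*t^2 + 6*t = -14*s^2 + s*(-37*t - 7) + 42*t^2 + 6*t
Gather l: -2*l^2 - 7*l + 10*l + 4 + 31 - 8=-2*l^2 + 3*l + 27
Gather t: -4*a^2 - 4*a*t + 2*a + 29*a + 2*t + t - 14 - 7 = -4*a^2 + 31*a + t*(3 - 4*a) - 21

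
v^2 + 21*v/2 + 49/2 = (v + 7/2)*(v + 7)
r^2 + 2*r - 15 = (r - 3)*(r + 5)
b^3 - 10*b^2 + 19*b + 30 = (b - 6)*(b - 5)*(b + 1)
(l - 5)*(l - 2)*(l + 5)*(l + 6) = l^4 + 4*l^3 - 37*l^2 - 100*l + 300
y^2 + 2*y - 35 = (y - 5)*(y + 7)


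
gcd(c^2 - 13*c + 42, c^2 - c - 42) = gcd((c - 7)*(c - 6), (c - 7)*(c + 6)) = c - 7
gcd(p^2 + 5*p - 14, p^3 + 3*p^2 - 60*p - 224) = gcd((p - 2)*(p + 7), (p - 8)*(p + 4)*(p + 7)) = p + 7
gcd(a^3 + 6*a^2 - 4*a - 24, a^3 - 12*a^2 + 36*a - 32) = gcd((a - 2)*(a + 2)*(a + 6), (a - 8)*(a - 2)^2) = a - 2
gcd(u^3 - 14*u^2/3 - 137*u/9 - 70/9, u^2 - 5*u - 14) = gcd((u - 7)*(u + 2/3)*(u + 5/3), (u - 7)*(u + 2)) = u - 7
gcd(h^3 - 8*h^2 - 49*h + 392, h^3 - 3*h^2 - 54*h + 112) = h^2 - h - 56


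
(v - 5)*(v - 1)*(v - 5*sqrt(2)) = v^3 - 5*sqrt(2)*v^2 - 6*v^2 + 5*v + 30*sqrt(2)*v - 25*sqrt(2)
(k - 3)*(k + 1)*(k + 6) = k^3 + 4*k^2 - 15*k - 18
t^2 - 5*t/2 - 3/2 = (t - 3)*(t + 1/2)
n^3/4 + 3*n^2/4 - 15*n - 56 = (n/4 + 1)*(n - 8)*(n + 7)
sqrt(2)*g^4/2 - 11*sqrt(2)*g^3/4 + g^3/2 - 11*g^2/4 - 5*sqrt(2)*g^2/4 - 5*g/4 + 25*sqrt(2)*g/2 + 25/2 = (g - 5)*(g - 5/2)*(g + sqrt(2)/2)*(sqrt(2)*g/2 + sqrt(2))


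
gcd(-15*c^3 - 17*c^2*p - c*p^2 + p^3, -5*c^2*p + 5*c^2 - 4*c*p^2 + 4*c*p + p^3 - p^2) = -5*c^2 - 4*c*p + p^2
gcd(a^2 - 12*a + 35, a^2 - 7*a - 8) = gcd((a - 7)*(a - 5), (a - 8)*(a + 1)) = 1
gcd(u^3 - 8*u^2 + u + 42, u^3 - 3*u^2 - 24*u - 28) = u^2 - 5*u - 14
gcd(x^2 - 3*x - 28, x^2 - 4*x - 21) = x - 7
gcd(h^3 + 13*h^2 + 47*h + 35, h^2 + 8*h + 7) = h^2 + 8*h + 7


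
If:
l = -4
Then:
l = -4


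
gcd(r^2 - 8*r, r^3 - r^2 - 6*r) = r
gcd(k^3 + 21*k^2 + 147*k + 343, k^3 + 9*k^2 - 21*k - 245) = k^2 + 14*k + 49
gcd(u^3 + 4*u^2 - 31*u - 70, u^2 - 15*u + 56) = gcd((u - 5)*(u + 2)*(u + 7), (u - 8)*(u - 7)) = 1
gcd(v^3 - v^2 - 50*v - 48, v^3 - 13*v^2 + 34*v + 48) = v^2 - 7*v - 8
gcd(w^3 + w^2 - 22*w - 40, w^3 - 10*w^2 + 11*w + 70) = w^2 - 3*w - 10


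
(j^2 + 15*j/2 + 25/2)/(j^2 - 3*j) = (2*j^2 + 15*j + 25)/(2*j*(j - 3))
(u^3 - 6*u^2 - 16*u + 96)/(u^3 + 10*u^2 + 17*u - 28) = (u^2 - 10*u + 24)/(u^2 + 6*u - 7)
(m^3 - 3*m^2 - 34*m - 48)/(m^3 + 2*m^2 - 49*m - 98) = (m^2 - 5*m - 24)/(m^2 - 49)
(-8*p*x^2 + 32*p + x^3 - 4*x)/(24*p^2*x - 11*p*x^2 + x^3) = (x^2 - 4)/(x*(-3*p + x))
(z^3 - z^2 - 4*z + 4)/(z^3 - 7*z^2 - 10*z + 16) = (z - 2)/(z - 8)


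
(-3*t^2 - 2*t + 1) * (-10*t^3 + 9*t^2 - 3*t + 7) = 30*t^5 - 7*t^4 - 19*t^3 - 6*t^2 - 17*t + 7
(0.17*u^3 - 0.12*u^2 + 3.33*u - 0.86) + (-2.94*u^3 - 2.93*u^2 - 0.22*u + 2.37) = -2.77*u^3 - 3.05*u^2 + 3.11*u + 1.51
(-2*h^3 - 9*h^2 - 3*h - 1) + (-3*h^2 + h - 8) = -2*h^3 - 12*h^2 - 2*h - 9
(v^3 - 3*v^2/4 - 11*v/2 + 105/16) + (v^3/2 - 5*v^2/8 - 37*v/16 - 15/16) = 3*v^3/2 - 11*v^2/8 - 125*v/16 + 45/8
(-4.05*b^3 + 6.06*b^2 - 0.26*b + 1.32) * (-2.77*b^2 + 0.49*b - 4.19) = 11.2185*b^5 - 18.7707*b^4 + 20.6591*b^3 - 29.1752*b^2 + 1.7362*b - 5.5308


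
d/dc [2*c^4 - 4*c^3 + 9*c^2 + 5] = 2*c*(4*c^2 - 6*c + 9)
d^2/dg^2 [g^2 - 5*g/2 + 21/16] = 2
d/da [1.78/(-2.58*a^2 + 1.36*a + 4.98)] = (9.1848*a - 2.4208)/(-2.58*a^2 + 1.36*a + 4.98)^2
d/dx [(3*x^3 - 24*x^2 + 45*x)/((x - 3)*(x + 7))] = 3*(x^2 + 14*x - 35)/(x^2 + 14*x + 49)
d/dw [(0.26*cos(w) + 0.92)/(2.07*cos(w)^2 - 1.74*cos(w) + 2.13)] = (0.5382*cos(w)^2 + 3.8088*cos(w) - 2.1546)*sin(w)/(4.2849*cos(w)^4 - 7.2036*cos(w)^3 + 11.8458*cos(w)^2 - 7.4124*cos(w) + 4.5369)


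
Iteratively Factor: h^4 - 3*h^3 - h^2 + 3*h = (h)*(h^3 - 3*h^2 - h + 3) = h*(h - 1)*(h^2 - 2*h - 3) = h*(h - 3)*(h - 1)*(h + 1)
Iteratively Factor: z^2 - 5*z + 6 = (z - 3)*(z - 2)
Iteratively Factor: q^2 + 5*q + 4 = (q + 4)*(q + 1)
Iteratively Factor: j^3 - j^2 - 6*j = (j + 2)*(j^2 - 3*j) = (j - 3)*(j + 2)*(j)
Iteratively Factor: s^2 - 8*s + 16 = (s - 4)*(s - 4)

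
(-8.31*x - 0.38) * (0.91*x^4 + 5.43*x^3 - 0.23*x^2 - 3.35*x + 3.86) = -7.5621*x^5 - 45.4691*x^4 - 0.1521*x^3 + 27.9259*x^2 - 30.8036*x - 1.4668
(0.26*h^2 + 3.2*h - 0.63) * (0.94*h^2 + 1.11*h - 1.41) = 0.2444*h^4 + 3.2966*h^3 + 2.5932*h^2 - 5.2113*h + 0.8883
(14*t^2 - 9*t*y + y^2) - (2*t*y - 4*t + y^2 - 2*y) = 14*t^2 - 11*t*y + 4*t + 2*y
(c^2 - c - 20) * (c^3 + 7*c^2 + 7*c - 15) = c^5 + 6*c^4 - 20*c^3 - 162*c^2 - 125*c + 300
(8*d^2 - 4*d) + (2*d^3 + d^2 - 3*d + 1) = 2*d^3 + 9*d^2 - 7*d + 1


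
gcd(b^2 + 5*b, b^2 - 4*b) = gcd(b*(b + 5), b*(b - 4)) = b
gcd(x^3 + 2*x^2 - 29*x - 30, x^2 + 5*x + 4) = x + 1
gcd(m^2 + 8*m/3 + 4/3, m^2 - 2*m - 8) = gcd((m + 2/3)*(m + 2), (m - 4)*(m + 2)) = m + 2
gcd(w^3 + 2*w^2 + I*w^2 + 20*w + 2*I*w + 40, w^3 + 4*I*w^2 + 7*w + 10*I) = w + 5*I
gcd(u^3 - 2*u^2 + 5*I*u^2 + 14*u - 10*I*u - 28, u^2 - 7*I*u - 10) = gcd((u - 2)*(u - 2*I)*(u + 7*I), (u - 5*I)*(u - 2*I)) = u - 2*I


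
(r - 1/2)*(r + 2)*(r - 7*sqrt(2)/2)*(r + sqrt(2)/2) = r^4 - 3*sqrt(2)*r^3 + 3*r^3/2 - 9*sqrt(2)*r^2/2 - 9*r^2/2 - 21*r/4 + 3*sqrt(2)*r + 7/2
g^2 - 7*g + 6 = (g - 6)*(g - 1)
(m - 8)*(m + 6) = m^2 - 2*m - 48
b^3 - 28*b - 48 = (b - 6)*(b + 2)*(b + 4)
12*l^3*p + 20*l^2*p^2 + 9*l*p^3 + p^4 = p*(l + p)*(2*l + p)*(6*l + p)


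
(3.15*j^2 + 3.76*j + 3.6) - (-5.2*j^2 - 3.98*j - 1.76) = 8.35*j^2 + 7.74*j + 5.36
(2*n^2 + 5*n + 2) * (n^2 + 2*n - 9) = 2*n^4 + 9*n^3 - 6*n^2 - 41*n - 18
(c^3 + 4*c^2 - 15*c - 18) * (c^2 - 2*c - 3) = c^5 + 2*c^4 - 26*c^3 + 81*c + 54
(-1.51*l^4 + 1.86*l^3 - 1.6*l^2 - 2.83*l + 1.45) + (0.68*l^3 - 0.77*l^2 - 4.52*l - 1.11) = -1.51*l^4 + 2.54*l^3 - 2.37*l^2 - 7.35*l + 0.34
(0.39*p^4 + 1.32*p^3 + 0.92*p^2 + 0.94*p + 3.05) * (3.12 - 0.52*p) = -0.2028*p^5 + 0.5304*p^4 + 3.64*p^3 + 2.3816*p^2 + 1.3468*p + 9.516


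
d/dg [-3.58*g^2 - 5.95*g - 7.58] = -7.16*g - 5.95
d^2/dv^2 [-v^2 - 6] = -2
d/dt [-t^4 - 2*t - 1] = -4*t^3 - 2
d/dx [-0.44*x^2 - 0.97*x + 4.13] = -0.88*x - 0.97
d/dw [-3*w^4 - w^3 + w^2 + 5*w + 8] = -12*w^3 - 3*w^2 + 2*w + 5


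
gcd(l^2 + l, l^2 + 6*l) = l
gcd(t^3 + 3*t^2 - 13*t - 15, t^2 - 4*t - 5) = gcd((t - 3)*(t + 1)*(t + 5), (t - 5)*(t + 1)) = t + 1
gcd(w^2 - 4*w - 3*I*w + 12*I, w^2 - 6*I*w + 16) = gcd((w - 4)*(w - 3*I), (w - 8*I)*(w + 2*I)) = 1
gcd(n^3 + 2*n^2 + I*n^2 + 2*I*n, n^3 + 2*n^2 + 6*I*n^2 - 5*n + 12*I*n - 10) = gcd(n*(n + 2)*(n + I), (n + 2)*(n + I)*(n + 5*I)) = n^2 + n*(2 + I) + 2*I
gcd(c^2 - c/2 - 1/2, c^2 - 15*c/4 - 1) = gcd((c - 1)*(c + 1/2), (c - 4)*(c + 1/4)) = 1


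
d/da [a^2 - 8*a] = 2*a - 8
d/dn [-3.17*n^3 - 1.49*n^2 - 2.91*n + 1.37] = -9.51*n^2 - 2.98*n - 2.91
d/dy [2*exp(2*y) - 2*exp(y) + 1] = (4*exp(y) - 2)*exp(y)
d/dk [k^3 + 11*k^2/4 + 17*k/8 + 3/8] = 3*k^2 + 11*k/2 + 17/8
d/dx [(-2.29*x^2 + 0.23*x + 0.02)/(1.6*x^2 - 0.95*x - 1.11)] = (1.8075*x^2 + 5.0198*x - 0.2363)/(2.56*x^4 - 3.04*x^3 - 2.6495*x^2 + 2.109*x + 1.2321)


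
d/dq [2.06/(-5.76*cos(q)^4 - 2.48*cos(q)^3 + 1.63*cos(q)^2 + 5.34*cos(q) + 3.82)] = (-47.4624*cos(q)^3 - 15.3264*cos(q)^2 + 6.7156*cos(q) + 11.0004)*sin(q)/(-5.76*cos(q)^4 - 2.48*cos(q)^3 + 1.63*cos(q)^2 + 5.34*cos(q) + 3.82)^2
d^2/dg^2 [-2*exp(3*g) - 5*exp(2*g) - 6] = (-18*exp(g) - 20)*exp(2*g)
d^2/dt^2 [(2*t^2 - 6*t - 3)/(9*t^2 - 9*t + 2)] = 2*(-324*t^3 - 837*t^2 + 1053*t - 289)/(729*t^6 - 2187*t^5 + 2673*t^4 - 1701*t^3 + 594*t^2 - 108*t + 8)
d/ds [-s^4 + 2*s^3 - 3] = s^2*(6 - 4*s)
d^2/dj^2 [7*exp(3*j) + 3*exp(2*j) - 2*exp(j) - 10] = (63*exp(2*j) + 12*exp(j) - 2)*exp(j)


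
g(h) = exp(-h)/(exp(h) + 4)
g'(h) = -exp(-h)/(exp(h) + 4) - 1/(exp(h) + 4)^2 = 2*(-exp(h) - 2)*exp(-h)/(exp(2*h) + 8*exp(h) + 16)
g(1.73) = 0.02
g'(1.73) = -0.03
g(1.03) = 0.05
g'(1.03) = -0.07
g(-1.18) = 0.76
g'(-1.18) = -0.81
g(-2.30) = 2.43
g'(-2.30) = -2.49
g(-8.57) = 1317.72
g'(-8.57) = -1317.78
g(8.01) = 0.00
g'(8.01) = -0.00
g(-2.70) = 3.66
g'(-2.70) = -3.72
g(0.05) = 0.19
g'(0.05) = -0.23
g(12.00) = 0.00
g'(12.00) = 0.00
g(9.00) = 0.00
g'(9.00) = 0.00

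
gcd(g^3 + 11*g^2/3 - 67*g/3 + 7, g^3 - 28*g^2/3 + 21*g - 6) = g^2 - 10*g/3 + 1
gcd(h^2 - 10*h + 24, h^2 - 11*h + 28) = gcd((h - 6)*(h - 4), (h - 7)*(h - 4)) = h - 4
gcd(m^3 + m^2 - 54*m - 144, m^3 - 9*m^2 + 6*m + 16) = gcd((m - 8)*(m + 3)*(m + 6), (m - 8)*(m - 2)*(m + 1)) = m - 8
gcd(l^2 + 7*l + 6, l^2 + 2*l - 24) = l + 6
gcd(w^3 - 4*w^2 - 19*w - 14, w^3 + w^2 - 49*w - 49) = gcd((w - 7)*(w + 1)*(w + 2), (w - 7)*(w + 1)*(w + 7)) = w^2 - 6*w - 7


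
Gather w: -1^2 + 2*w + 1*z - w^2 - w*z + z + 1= -w^2 + w*(2 - z) + 2*z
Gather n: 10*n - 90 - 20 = 10*n - 110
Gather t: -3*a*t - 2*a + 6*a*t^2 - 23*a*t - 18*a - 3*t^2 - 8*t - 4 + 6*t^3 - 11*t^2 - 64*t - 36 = -20*a + 6*t^3 + t^2*(6*a - 14) + t*(-26*a - 72) - 40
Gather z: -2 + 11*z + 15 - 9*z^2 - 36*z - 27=-9*z^2 - 25*z - 14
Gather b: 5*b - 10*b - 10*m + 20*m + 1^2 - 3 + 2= -5*b + 10*m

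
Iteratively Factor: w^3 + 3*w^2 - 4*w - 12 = (w + 2)*(w^2 + w - 6) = (w - 2)*(w + 2)*(w + 3)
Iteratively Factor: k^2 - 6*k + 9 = (k - 3)*(k - 3)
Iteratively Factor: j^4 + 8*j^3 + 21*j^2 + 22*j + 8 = (j + 4)*(j^3 + 4*j^2 + 5*j + 2) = (j + 2)*(j + 4)*(j^2 + 2*j + 1) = (j + 1)*(j + 2)*(j + 4)*(j + 1)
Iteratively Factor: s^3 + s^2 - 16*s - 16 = (s + 4)*(s^2 - 3*s - 4) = (s + 1)*(s + 4)*(s - 4)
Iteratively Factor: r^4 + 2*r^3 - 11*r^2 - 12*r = (r + 4)*(r^3 - 2*r^2 - 3*r) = (r - 3)*(r + 4)*(r^2 + r) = r*(r - 3)*(r + 4)*(r + 1)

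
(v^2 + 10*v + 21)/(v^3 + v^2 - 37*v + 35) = (v + 3)/(v^2 - 6*v + 5)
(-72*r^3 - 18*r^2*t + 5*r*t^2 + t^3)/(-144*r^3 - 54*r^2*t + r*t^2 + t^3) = (4*r - t)/(8*r - t)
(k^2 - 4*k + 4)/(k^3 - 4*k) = (k - 2)/(k*(k + 2))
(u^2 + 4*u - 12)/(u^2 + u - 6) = (u + 6)/(u + 3)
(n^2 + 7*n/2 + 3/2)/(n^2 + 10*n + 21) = (n + 1/2)/(n + 7)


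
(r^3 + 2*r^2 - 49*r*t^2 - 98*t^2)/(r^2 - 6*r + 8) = (r^3 + 2*r^2 - 49*r*t^2 - 98*t^2)/(r^2 - 6*r + 8)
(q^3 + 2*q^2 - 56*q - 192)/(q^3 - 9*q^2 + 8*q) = (q^2 + 10*q + 24)/(q*(q - 1))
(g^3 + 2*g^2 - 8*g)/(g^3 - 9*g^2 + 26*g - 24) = g*(g + 4)/(g^2 - 7*g + 12)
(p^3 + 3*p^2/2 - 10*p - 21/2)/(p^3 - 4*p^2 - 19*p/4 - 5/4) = 2*(-2*p^3 - 3*p^2 + 20*p + 21)/(-4*p^3 + 16*p^2 + 19*p + 5)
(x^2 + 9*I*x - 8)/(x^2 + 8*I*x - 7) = (x + 8*I)/(x + 7*I)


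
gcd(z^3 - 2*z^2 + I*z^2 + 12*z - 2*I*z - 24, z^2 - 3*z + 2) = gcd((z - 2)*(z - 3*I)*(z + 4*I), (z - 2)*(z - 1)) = z - 2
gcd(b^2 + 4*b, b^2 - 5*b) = b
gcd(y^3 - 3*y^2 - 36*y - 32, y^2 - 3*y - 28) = y + 4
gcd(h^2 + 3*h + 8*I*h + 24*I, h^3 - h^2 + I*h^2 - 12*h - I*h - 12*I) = h + 3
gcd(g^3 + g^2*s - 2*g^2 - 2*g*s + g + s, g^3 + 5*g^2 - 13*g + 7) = g^2 - 2*g + 1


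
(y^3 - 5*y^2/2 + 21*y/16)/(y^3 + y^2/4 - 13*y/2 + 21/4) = y*(4*y - 3)/(4*(y^2 + 2*y - 3))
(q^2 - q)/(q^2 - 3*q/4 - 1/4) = 4*q/(4*q + 1)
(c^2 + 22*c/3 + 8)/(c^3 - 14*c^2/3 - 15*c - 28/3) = (c + 6)/(c^2 - 6*c - 7)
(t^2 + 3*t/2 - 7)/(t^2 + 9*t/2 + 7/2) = (t - 2)/(t + 1)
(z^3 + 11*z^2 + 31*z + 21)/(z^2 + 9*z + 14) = (z^2 + 4*z + 3)/(z + 2)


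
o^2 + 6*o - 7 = (o - 1)*(o + 7)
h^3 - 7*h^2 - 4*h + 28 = (h - 7)*(h - 2)*(h + 2)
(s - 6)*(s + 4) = s^2 - 2*s - 24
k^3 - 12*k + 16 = (k - 2)^2*(k + 4)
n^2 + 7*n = n*(n + 7)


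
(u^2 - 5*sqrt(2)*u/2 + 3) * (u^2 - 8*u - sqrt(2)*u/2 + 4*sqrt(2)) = u^4 - 8*u^3 - 3*sqrt(2)*u^3 + 11*u^2/2 + 24*sqrt(2)*u^2 - 44*u - 3*sqrt(2)*u/2 + 12*sqrt(2)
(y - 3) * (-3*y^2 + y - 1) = -3*y^3 + 10*y^2 - 4*y + 3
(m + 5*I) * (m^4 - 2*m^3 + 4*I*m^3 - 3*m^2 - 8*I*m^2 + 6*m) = m^5 - 2*m^4 + 9*I*m^4 - 23*m^3 - 18*I*m^3 + 46*m^2 - 15*I*m^2 + 30*I*m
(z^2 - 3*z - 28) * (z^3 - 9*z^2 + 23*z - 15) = z^5 - 12*z^4 + 22*z^3 + 168*z^2 - 599*z + 420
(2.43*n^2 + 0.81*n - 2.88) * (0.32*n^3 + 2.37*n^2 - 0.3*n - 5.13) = 0.7776*n^5 + 6.0183*n^4 + 0.2691*n^3 - 19.5345*n^2 - 3.2913*n + 14.7744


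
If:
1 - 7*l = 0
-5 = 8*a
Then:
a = -5/8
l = 1/7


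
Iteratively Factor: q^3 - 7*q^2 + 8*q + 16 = (q + 1)*(q^2 - 8*q + 16) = (q - 4)*(q + 1)*(q - 4)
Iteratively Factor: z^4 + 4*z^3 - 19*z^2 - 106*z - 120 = (z + 4)*(z^3 - 19*z - 30) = (z + 2)*(z + 4)*(z^2 - 2*z - 15) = (z + 2)*(z + 3)*(z + 4)*(z - 5)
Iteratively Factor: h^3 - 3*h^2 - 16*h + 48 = (h + 4)*(h^2 - 7*h + 12) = (h - 4)*(h + 4)*(h - 3)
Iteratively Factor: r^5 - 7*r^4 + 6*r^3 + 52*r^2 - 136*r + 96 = (r - 2)*(r^4 - 5*r^3 - 4*r^2 + 44*r - 48) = (r - 4)*(r - 2)*(r^3 - r^2 - 8*r + 12) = (r - 4)*(r - 2)^2*(r^2 + r - 6) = (r - 4)*(r - 2)^2*(r + 3)*(r - 2)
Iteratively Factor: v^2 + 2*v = (v + 2)*(v)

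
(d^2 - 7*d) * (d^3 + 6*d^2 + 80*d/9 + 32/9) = d^5 - d^4 - 298*d^3/9 - 176*d^2/3 - 224*d/9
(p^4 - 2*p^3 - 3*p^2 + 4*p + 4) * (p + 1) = p^5 - p^4 - 5*p^3 + p^2 + 8*p + 4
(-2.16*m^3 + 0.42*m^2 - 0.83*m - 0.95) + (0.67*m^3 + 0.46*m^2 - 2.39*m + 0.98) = -1.49*m^3 + 0.88*m^2 - 3.22*m + 0.03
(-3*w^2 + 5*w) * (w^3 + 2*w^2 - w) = -3*w^5 - w^4 + 13*w^3 - 5*w^2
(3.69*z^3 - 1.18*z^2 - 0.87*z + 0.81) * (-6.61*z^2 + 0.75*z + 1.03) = -24.3909*z^5 + 10.5673*z^4 + 8.6664*z^3 - 7.222*z^2 - 0.2886*z + 0.8343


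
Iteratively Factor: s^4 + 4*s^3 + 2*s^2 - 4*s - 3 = (s + 3)*(s^3 + s^2 - s - 1) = (s + 1)*(s + 3)*(s^2 - 1) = (s - 1)*(s + 1)*(s + 3)*(s + 1)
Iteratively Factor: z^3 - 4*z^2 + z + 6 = (z + 1)*(z^2 - 5*z + 6) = (z - 2)*(z + 1)*(z - 3)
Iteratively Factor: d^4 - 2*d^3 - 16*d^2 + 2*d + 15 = (d + 3)*(d^3 - 5*d^2 - d + 5) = (d - 5)*(d + 3)*(d^2 - 1) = (d - 5)*(d + 1)*(d + 3)*(d - 1)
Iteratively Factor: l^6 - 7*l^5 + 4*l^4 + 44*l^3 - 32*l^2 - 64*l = (l - 4)*(l^5 - 3*l^4 - 8*l^3 + 12*l^2 + 16*l) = l*(l - 4)*(l^4 - 3*l^3 - 8*l^2 + 12*l + 16) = l*(l - 4)*(l + 2)*(l^3 - 5*l^2 + 2*l + 8) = l*(l - 4)^2*(l + 2)*(l^2 - l - 2) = l*(l - 4)^2*(l + 1)*(l + 2)*(l - 2)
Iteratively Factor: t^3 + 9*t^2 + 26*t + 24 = (t + 2)*(t^2 + 7*t + 12) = (t + 2)*(t + 3)*(t + 4)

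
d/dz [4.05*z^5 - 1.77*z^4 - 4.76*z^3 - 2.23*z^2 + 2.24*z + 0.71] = 20.25*z^4 - 7.08*z^3 - 14.28*z^2 - 4.46*z + 2.24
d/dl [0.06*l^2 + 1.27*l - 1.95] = 0.12*l + 1.27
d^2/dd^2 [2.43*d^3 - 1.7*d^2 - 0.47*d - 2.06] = 14.58*d - 3.4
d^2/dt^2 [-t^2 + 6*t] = -2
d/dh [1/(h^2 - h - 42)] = (1 - 2*h)/(-h^2 + h + 42)^2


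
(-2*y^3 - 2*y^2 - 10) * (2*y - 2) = -4*y^4 + 4*y^2 - 20*y + 20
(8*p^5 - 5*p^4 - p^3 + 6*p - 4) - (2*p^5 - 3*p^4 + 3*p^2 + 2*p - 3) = 6*p^5 - 2*p^4 - p^3 - 3*p^2 + 4*p - 1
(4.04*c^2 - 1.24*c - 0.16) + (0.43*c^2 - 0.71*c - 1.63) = 4.47*c^2 - 1.95*c - 1.79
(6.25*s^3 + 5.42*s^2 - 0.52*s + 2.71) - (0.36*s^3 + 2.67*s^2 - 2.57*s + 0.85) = 5.89*s^3 + 2.75*s^2 + 2.05*s + 1.86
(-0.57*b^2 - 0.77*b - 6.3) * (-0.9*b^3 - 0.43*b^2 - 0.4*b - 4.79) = 0.513*b^5 + 0.9381*b^4 + 6.2291*b^3 + 5.7473*b^2 + 6.2083*b + 30.177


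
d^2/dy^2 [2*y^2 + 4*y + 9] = 4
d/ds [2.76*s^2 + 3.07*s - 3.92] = 5.52*s + 3.07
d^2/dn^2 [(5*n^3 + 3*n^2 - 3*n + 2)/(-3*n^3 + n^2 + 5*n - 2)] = 12*(-7*n^6 - 24*n^5 - 15*n^4 + 17*n^3 + 18*n^2 - 6*n - 6)/(27*n^9 - 27*n^8 - 126*n^7 + 143*n^6 + 174*n^5 - 249*n^4 - 29*n^3 + 138*n^2 - 60*n + 8)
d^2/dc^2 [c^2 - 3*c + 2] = 2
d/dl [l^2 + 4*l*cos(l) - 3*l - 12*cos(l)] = -4*l*sin(l) + 2*l + 12*sin(l) + 4*cos(l) - 3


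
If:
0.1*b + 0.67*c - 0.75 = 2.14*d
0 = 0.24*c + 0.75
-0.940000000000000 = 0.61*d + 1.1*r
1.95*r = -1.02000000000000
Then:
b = 15.65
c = -3.12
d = -0.60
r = -0.52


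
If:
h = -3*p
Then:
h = -3*p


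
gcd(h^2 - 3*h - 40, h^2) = 1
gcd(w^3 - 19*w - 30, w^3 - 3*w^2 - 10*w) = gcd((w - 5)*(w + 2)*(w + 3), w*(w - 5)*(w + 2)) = w^2 - 3*w - 10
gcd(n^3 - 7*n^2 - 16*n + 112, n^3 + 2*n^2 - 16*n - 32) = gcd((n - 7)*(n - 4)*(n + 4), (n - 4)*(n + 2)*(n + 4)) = n^2 - 16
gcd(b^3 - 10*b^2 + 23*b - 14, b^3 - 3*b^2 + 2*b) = b^2 - 3*b + 2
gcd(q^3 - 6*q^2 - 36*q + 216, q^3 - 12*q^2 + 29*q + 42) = q - 6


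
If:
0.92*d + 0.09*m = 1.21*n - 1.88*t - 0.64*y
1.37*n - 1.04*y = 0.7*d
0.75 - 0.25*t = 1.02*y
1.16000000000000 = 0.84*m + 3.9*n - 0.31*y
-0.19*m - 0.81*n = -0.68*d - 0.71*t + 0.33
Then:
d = 0.73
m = -2.59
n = 0.91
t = 0.11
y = 0.71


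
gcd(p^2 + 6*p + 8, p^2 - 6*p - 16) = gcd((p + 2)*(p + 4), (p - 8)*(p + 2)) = p + 2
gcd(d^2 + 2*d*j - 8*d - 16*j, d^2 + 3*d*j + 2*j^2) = d + 2*j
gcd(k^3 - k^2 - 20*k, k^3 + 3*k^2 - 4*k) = k^2 + 4*k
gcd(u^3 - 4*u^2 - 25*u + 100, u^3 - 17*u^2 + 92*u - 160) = u^2 - 9*u + 20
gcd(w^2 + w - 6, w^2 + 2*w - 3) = w + 3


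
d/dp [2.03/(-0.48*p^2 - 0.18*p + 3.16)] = (1.9488*p + 0.3654)/(0.48*p^2 + 0.18*p - 3.16)^2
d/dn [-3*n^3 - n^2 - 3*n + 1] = -9*n^2 - 2*n - 3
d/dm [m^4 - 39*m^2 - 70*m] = 4*m^3 - 78*m - 70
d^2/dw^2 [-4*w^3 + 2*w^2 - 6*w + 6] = 4 - 24*w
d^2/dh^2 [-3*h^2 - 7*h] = -6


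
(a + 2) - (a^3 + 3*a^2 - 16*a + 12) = -a^3 - 3*a^2 + 17*a - 10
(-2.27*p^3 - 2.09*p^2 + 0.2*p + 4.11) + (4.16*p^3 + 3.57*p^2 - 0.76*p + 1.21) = 1.89*p^3 + 1.48*p^2 - 0.56*p + 5.32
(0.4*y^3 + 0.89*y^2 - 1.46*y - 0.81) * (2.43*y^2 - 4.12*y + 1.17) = 0.972*y^5 + 0.5147*y^4 - 6.7466*y^3 + 5.0882*y^2 + 1.629*y - 0.9477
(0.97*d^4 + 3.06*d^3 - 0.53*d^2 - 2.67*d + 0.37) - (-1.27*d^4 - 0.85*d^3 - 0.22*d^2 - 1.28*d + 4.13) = 2.24*d^4 + 3.91*d^3 - 0.31*d^2 - 1.39*d - 3.76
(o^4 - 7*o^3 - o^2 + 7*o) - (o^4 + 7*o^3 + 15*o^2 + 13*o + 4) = -14*o^3 - 16*o^2 - 6*o - 4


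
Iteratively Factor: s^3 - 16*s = (s)*(s^2 - 16) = s*(s - 4)*(s + 4)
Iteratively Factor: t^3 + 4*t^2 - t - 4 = (t + 1)*(t^2 + 3*t - 4) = (t - 1)*(t + 1)*(t + 4)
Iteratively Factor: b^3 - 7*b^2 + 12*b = (b)*(b^2 - 7*b + 12) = b*(b - 4)*(b - 3)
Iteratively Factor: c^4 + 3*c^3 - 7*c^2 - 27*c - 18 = (c + 2)*(c^3 + c^2 - 9*c - 9) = (c + 1)*(c + 2)*(c^2 - 9) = (c + 1)*(c + 2)*(c + 3)*(c - 3)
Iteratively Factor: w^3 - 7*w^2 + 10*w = (w - 2)*(w^2 - 5*w) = w*(w - 2)*(w - 5)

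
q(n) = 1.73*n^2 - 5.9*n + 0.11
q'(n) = 3.46*n - 5.9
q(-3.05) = 34.20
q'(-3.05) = -16.45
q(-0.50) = 3.49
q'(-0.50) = -7.63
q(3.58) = 1.16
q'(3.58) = 6.49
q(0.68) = -3.10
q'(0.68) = -3.55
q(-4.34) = 58.30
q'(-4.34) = -20.92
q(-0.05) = 0.41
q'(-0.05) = -6.07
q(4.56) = 9.18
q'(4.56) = 9.88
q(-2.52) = 25.96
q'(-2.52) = -14.62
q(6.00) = 26.99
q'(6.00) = 14.86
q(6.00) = 26.99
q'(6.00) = 14.86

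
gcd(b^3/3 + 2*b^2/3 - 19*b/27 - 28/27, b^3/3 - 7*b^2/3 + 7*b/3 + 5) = b + 1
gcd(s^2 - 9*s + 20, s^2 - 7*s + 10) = s - 5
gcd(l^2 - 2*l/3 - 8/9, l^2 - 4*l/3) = l - 4/3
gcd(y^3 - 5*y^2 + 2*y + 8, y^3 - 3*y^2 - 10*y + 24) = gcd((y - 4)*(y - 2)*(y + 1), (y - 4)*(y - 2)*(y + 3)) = y^2 - 6*y + 8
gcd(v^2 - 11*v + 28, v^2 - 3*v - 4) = v - 4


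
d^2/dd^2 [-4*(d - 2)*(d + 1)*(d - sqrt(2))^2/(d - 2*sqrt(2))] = 8*(-3*d^4 + d^3 + 18*sqrt(2)*d^3 - 72*d^2 - 6*sqrt(2)*d^2 + 24*d + 48*sqrt(2)*d - 12*sqrt(2) - 12)/(d^3 - 6*sqrt(2)*d^2 + 24*d - 16*sqrt(2))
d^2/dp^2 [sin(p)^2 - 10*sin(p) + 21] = 10*sin(p) + 2*cos(2*p)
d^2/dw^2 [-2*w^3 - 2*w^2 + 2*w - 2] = -12*w - 4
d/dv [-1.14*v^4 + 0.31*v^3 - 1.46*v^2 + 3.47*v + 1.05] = -4.56*v^3 + 0.93*v^2 - 2.92*v + 3.47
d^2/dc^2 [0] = 0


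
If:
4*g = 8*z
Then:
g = 2*z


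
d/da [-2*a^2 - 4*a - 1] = -4*a - 4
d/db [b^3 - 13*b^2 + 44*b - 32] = 3*b^2 - 26*b + 44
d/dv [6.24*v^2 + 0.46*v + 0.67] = 12.48*v + 0.46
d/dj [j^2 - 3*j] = 2*j - 3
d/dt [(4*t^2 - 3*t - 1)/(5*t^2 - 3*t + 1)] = 3*(t^2 + 6*t - 2)/(25*t^4 - 30*t^3 + 19*t^2 - 6*t + 1)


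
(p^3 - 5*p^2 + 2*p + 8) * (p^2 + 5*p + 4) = p^5 - 19*p^3 - 2*p^2 + 48*p + 32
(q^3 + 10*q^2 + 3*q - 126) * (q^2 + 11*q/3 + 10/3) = q^5 + 41*q^4/3 + 43*q^3 - 245*q^2/3 - 452*q - 420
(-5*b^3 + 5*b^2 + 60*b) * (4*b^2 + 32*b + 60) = -20*b^5 - 140*b^4 + 100*b^3 + 2220*b^2 + 3600*b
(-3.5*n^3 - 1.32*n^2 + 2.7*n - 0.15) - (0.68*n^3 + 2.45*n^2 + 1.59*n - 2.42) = -4.18*n^3 - 3.77*n^2 + 1.11*n + 2.27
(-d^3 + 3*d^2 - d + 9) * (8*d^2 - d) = -8*d^5 + 25*d^4 - 11*d^3 + 73*d^2 - 9*d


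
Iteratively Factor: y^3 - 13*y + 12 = (y - 1)*(y^2 + y - 12) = (y - 3)*(y - 1)*(y + 4)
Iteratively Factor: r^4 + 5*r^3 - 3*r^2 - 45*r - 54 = (r + 2)*(r^3 + 3*r^2 - 9*r - 27) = (r + 2)*(r + 3)*(r^2 - 9) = (r + 2)*(r + 3)^2*(r - 3)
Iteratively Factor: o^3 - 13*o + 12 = (o - 1)*(o^2 + o - 12) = (o - 1)*(o + 4)*(o - 3)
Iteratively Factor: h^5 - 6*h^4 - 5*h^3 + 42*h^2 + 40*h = (h)*(h^4 - 6*h^3 - 5*h^2 + 42*h + 40) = h*(h + 2)*(h^3 - 8*h^2 + 11*h + 20) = h*(h - 5)*(h + 2)*(h^2 - 3*h - 4) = h*(h - 5)*(h - 4)*(h + 2)*(h + 1)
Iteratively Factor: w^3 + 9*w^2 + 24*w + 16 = (w + 1)*(w^2 + 8*w + 16) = (w + 1)*(w + 4)*(w + 4)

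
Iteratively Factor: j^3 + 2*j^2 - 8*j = (j + 4)*(j^2 - 2*j) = (j - 2)*(j + 4)*(j)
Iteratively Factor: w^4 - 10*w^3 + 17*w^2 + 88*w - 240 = (w + 3)*(w^3 - 13*w^2 + 56*w - 80) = (w - 5)*(w + 3)*(w^2 - 8*w + 16) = (w - 5)*(w - 4)*(w + 3)*(w - 4)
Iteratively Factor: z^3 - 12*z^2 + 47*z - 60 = (z - 4)*(z^2 - 8*z + 15) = (z - 5)*(z - 4)*(z - 3)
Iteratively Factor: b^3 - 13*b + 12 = (b + 4)*(b^2 - 4*b + 3) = (b - 3)*(b + 4)*(b - 1)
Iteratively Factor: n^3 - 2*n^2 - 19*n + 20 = (n - 5)*(n^2 + 3*n - 4) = (n - 5)*(n + 4)*(n - 1)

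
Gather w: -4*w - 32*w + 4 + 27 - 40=-36*w - 9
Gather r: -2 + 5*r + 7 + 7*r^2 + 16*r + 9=7*r^2 + 21*r + 14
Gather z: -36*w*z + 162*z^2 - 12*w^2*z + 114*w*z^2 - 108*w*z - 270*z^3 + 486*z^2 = -270*z^3 + z^2*(114*w + 648) + z*(-12*w^2 - 144*w)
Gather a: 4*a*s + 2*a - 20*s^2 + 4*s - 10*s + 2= a*(4*s + 2) - 20*s^2 - 6*s + 2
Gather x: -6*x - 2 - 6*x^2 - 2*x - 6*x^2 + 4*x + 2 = -12*x^2 - 4*x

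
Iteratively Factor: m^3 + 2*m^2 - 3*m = (m + 3)*(m^2 - m) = (m - 1)*(m + 3)*(m)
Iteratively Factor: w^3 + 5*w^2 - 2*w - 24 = (w + 4)*(w^2 + w - 6) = (w - 2)*(w + 4)*(w + 3)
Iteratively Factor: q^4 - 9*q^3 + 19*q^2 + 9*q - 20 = (q - 4)*(q^3 - 5*q^2 - q + 5) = (q - 5)*(q - 4)*(q^2 - 1) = (q - 5)*(q - 4)*(q + 1)*(q - 1)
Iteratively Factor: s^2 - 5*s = (s - 5)*(s)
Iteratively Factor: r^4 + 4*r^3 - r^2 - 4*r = (r)*(r^3 + 4*r^2 - r - 4) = r*(r - 1)*(r^2 + 5*r + 4) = r*(r - 1)*(r + 4)*(r + 1)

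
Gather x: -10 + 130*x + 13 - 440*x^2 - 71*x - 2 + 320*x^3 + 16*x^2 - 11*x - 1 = 320*x^3 - 424*x^2 + 48*x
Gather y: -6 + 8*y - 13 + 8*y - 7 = 16*y - 26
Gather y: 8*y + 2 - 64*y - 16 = -56*y - 14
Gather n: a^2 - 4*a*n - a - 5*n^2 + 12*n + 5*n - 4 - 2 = a^2 - a - 5*n^2 + n*(17 - 4*a) - 6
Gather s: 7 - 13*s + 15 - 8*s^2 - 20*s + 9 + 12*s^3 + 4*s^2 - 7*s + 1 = 12*s^3 - 4*s^2 - 40*s + 32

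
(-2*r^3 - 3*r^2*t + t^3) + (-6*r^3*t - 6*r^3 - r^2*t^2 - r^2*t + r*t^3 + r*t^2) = -6*r^3*t - 8*r^3 - r^2*t^2 - 4*r^2*t + r*t^3 + r*t^2 + t^3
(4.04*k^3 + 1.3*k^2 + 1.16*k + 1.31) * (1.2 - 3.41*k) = -13.7764*k^4 + 0.414999999999999*k^3 - 2.3956*k^2 - 3.0751*k + 1.572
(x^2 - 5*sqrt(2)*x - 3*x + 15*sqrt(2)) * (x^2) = x^4 - 5*sqrt(2)*x^3 - 3*x^3 + 15*sqrt(2)*x^2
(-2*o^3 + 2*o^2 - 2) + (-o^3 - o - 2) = -3*o^3 + 2*o^2 - o - 4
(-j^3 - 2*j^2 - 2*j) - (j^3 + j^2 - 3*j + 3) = -2*j^3 - 3*j^2 + j - 3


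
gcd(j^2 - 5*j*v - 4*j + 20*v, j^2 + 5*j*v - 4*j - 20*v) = j - 4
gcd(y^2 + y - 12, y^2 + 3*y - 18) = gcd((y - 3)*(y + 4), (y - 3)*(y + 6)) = y - 3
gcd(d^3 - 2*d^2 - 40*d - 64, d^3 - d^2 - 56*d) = d - 8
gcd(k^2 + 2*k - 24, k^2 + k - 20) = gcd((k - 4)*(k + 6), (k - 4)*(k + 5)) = k - 4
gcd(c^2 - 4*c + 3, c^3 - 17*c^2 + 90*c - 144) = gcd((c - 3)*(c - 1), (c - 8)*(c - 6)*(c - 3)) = c - 3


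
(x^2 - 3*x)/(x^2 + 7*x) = (x - 3)/(x + 7)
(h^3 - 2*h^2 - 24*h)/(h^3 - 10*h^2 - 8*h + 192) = h/(h - 8)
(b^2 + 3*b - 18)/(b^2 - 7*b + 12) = (b + 6)/(b - 4)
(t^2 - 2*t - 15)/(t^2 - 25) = (t + 3)/(t + 5)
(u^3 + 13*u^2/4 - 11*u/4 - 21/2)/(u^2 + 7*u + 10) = (4*u^2 + 5*u - 21)/(4*(u + 5))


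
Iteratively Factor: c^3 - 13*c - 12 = (c + 1)*(c^2 - c - 12) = (c - 4)*(c + 1)*(c + 3)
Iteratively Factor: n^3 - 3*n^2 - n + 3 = (n - 1)*(n^2 - 2*n - 3) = (n - 1)*(n + 1)*(n - 3)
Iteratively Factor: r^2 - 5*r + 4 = (r - 4)*(r - 1)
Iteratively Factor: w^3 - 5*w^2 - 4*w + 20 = (w - 2)*(w^2 - 3*w - 10) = (w - 2)*(w + 2)*(w - 5)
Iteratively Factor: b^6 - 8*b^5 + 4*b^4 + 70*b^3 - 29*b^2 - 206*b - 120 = (b + 1)*(b^5 - 9*b^4 + 13*b^3 + 57*b^2 - 86*b - 120) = (b - 4)*(b + 1)*(b^4 - 5*b^3 - 7*b^2 + 29*b + 30) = (b - 4)*(b - 3)*(b + 1)*(b^3 - 2*b^2 - 13*b - 10) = (b - 4)*(b - 3)*(b + 1)^2*(b^2 - 3*b - 10) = (b - 4)*(b - 3)*(b + 1)^2*(b + 2)*(b - 5)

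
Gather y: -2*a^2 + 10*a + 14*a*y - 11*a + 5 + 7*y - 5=-2*a^2 - a + y*(14*a + 7)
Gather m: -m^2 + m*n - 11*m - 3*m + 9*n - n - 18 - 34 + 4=-m^2 + m*(n - 14) + 8*n - 48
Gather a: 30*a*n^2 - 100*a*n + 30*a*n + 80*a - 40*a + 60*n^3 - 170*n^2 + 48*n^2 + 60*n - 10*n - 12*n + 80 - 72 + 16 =a*(30*n^2 - 70*n + 40) + 60*n^3 - 122*n^2 + 38*n + 24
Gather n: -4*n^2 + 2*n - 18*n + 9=-4*n^2 - 16*n + 9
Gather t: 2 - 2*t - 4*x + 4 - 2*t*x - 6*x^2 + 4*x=t*(-2*x - 2) - 6*x^2 + 6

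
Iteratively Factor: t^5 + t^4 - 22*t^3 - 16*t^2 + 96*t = (t + 3)*(t^4 - 2*t^3 - 16*t^2 + 32*t) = (t - 2)*(t + 3)*(t^3 - 16*t) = (t - 4)*(t - 2)*(t + 3)*(t^2 + 4*t) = t*(t - 4)*(t - 2)*(t + 3)*(t + 4)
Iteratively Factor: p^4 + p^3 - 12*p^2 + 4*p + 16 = (p + 4)*(p^3 - 3*p^2 + 4) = (p - 2)*(p + 4)*(p^2 - p - 2) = (p - 2)*(p + 1)*(p + 4)*(p - 2)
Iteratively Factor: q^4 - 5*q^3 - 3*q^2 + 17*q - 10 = (q - 1)*(q^3 - 4*q^2 - 7*q + 10) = (q - 5)*(q - 1)*(q^2 + q - 2) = (q - 5)*(q - 1)*(q + 2)*(q - 1)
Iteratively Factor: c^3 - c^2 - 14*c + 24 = (c + 4)*(c^2 - 5*c + 6) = (c - 3)*(c + 4)*(c - 2)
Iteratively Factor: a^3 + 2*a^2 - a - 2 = (a + 1)*(a^2 + a - 2) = (a - 1)*(a + 1)*(a + 2)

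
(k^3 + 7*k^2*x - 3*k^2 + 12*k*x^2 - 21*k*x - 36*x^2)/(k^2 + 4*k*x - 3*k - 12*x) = k + 3*x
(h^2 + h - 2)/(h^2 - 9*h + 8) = (h + 2)/(h - 8)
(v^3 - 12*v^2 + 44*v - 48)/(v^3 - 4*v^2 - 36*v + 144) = (v - 2)/(v + 6)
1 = 1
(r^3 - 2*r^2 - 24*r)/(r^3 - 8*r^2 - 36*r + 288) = r*(r + 4)/(r^2 - 2*r - 48)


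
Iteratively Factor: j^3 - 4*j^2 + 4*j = (j - 2)*(j^2 - 2*j) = (j - 2)^2*(j)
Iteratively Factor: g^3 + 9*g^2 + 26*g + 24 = (g + 3)*(g^2 + 6*g + 8) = (g + 3)*(g + 4)*(g + 2)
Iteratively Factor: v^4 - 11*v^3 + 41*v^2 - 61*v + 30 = (v - 5)*(v^3 - 6*v^2 + 11*v - 6) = (v - 5)*(v - 3)*(v^2 - 3*v + 2) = (v - 5)*(v - 3)*(v - 1)*(v - 2)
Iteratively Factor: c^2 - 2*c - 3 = (c - 3)*(c + 1)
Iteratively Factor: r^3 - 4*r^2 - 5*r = (r - 5)*(r^2 + r) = r*(r - 5)*(r + 1)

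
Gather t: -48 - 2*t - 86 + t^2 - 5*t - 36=t^2 - 7*t - 170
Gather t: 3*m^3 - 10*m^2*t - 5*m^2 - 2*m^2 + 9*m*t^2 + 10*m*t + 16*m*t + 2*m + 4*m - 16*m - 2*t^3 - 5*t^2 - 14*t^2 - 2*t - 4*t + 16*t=3*m^3 - 7*m^2 - 10*m - 2*t^3 + t^2*(9*m - 19) + t*(-10*m^2 + 26*m + 10)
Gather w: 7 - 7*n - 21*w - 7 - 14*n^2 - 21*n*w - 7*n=-14*n^2 - 14*n + w*(-21*n - 21)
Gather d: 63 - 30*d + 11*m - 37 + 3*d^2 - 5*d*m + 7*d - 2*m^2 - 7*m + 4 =3*d^2 + d*(-5*m - 23) - 2*m^2 + 4*m + 30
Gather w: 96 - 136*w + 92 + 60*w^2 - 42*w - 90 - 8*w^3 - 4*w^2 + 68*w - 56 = -8*w^3 + 56*w^2 - 110*w + 42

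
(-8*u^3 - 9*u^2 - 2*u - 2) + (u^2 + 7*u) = -8*u^3 - 8*u^2 + 5*u - 2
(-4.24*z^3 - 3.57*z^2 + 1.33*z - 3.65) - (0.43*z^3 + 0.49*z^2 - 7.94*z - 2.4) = -4.67*z^3 - 4.06*z^2 + 9.27*z - 1.25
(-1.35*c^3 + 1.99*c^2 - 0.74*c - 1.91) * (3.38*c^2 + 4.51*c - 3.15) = -4.563*c^5 + 0.6377*c^4 + 10.7262*c^3 - 16.0617*c^2 - 6.2831*c + 6.0165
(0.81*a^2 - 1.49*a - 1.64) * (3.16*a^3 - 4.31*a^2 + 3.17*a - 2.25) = 2.5596*a^5 - 8.1995*a^4 + 3.8072*a^3 + 0.522599999999999*a^2 - 1.8463*a + 3.69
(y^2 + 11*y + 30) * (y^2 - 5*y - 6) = y^4 + 6*y^3 - 31*y^2 - 216*y - 180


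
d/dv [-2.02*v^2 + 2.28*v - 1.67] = 2.28 - 4.04*v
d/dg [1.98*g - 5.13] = 1.98000000000000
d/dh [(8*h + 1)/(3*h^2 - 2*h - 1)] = 6*(-4*h^2 - h - 1)/(9*h^4 - 12*h^3 - 2*h^2 + 4*h + 1)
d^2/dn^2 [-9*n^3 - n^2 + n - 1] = -54*n - 2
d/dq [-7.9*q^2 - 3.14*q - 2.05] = -15.8*q - 3.14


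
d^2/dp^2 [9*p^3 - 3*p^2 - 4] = 54*p - 6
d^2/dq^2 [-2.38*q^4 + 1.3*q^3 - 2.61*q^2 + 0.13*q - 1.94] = -28.56*q^2 + 7.8*q - 5.22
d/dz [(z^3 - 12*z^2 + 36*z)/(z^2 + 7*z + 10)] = (z^4 + 14*z^3 - 90*z^2 - 240*z + 360)/(z^4 + 14*z^3 + 69*z^2 + 140*z + 100)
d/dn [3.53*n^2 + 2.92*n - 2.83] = 7.06*n + 2.92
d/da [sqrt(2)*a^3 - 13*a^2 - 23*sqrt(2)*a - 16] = 3*sqrt(2)*a^2 - 26*a - 23*sqrt(2)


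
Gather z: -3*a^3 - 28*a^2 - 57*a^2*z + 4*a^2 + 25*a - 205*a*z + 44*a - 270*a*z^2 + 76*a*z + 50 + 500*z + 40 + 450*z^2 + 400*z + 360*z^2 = -3*a^3 - 24*a^2 + 69*a + z^2*(810 - 270*a) + z*(-57*a^2 - 129*a + 900) + 90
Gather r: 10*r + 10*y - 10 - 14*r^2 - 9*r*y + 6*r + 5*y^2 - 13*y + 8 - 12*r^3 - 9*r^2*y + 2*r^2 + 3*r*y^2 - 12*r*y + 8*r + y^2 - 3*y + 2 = -12*r^3 + r^2*(-9*y - 12) + r*(3*y^2 - 21*y + 24) + 6*y^2 - 6*y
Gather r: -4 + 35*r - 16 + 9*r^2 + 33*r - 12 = 9*r^2 + 68*r - 32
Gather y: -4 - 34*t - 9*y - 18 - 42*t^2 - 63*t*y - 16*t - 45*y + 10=-42*t^2 - 50*t + y*(-63*t - 54) - 12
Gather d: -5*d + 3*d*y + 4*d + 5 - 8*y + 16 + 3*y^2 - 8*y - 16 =d*(3*y - 1) + 3*y^2 - 16*y + 5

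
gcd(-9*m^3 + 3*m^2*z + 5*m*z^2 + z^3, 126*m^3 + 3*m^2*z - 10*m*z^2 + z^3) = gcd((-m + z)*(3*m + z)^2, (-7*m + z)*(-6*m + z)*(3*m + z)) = 3*m + z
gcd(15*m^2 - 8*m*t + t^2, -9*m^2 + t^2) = -3*m + t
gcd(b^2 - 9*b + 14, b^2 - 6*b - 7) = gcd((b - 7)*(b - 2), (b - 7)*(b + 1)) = b - 7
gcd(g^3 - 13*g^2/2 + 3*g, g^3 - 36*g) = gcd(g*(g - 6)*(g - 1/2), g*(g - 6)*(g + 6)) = g^2 - 6*g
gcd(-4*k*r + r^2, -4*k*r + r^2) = -4*k*r + r^2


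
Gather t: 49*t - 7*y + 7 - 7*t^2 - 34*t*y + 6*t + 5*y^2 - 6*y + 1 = -7*t^2 + t*(55 - 34*y) + 5*y^2 - 13*y + 8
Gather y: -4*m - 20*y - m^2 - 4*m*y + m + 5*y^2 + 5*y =-m^2 - 3*m + 5*y^2 + y*(-4*m - 15)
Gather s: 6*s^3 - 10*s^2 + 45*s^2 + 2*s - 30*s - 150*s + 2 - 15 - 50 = 6*s^3 + 35*s^2 - 178*s - 63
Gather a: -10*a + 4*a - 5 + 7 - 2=-6*a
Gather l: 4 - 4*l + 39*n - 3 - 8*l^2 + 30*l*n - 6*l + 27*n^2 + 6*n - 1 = -8*l^2 + l*(30*n - 10) + 27*n^2 + 45*n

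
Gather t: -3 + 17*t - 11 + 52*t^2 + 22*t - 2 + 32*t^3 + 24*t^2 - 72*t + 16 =32*t^3 + 76*t^2 - 33*t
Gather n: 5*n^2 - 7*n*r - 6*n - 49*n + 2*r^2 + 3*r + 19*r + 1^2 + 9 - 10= 5*n^2 + n*(-7*r - 55) + 2*r^2 + 22*r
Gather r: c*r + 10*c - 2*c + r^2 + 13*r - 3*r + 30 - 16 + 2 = 8*c + r^2 + r*(c + 10) + 16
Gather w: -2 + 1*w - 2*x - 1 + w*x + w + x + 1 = w*(x + 2) - x - 2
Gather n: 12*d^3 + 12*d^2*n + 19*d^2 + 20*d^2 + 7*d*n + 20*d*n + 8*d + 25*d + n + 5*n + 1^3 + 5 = 12*d^3 + 39*d^2 + 33*d + n*(12*d^2 + 27*d + 6) + 6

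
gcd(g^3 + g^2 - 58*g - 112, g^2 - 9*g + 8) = g - 8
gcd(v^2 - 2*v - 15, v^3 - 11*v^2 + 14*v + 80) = v - 5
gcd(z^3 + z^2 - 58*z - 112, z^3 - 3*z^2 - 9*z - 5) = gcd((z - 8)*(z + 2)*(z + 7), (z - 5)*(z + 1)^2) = 1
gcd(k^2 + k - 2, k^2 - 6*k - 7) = 1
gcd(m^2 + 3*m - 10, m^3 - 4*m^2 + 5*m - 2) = m - 2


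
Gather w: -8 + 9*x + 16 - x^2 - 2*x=-x^2 + 7*x + 8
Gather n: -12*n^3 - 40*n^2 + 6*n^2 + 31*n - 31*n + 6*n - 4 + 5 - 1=-12*n^3 - 34*n^2 + 6*n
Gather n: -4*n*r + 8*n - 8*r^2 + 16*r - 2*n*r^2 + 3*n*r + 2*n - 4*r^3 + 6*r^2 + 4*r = n*(-2*r^2 - r + 10) - 4*r^3 - 2*r^2 + 20*r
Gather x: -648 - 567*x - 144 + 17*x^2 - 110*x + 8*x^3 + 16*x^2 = 8*x^3 + 33*x^2 - 677*x - 792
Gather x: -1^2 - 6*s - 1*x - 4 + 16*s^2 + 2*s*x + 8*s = 16*s^2 + 2*s + x*(2*s - 1) - 5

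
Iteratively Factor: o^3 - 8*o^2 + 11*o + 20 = (o + 1)*(o^2 - 9*o + 20) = (o - 4)*(o + 1)*(o - 5)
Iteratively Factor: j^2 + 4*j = (j + 4)*(j)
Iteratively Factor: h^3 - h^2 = (h)*(h^2 - h) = h^2*(h - 1)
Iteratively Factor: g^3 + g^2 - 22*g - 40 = (g + 2)*(g^2 - g - 20) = (g + 2)*(g + 4)*(g - 5)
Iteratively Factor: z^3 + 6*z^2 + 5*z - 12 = (z + 4)*(z^2 + 2*z - 3) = (z - 1)*(z + 4)*(z + 3)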